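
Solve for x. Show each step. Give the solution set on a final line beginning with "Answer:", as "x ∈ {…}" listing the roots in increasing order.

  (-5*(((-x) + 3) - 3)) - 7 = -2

Step 1. [(-5*(((-x) + 3) - 3)) - 7 = -2] peel the -7: add 7 from each side, so sub: -5*(((-x) + 3) - 3) = 5.
Step 2. [-5*(((-x) + 3) - 3) = 5] LHS = -5·(…); ÷-5 both sides ⇒ div: ((-x) + 3) - 3 = -1.
Step 3. [((-x) + 3) - 3 = -1] add 3: x sits inside (… - 3), so sub: (-x) + 3 = 2.
Step 4. [(-x) + 3 = 2] subtract 3: x sits inside (… + 3) ⇒ sub: -x = -1.
Step 5. [-x = -1] flip signs both sides, so neg: x = 1.

Answer: x ∈ {1}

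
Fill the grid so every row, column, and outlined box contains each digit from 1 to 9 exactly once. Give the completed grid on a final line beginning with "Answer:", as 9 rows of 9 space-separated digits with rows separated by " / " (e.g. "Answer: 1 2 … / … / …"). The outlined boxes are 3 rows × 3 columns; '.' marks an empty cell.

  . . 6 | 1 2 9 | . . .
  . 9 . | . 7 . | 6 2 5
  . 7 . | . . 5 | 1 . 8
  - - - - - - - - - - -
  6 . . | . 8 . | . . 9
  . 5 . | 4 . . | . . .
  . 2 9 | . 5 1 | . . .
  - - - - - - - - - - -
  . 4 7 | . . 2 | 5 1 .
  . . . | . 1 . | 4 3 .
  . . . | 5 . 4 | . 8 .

Step 1. [r5c9∈{1,2,3,6,7}] r5c9 is the only open cell in col 9 admitting 1 ⇒ r5c9=1.
Step 2. [r7c9∈{6}] r7c9 is down to just 6 ⇒ r7c9=6.
Step 3. [r5c7∈{2,3,7,8}] 2 has one home in row 5: r5c7 ⇒ r5c7=2.
Step 4. [r3c5∈{3,4,6}] across col 5, 4 lands solely at r3c5 ⇒ r3c5=4.
Step 5. [r1c1∈{3,4,5,8}] row 1 places 5 nowhere but r1c1. So r1c1=5.
Step 6. [r5c5∈{3,6,9}] r5c5 is the only open cell in row 5 admitting 9, so r5c5=9.
Step 7. [r9c5∈{3,6}] 6 has one home in col 5: r9c5 ⇒ r9c5=6.
Step 8. [r5c6∈{3,6,7}] r5c6 is the only open cell in col 6 admitting 6, so r5c6=6.
Step 9. [r5c8∈{7}] r5c8's peers cover all but 7, so r5c8=7.
Step 10. [r4c7∈{3}] r4c7's peers cover all but 3, so r4c7=3.
Step 11. [r6c4∈{3,7}] 3 has one home in box 5: r6c4. So r6c4=3.
Step 12. [r2c4∈{8}] nothing but 8 survives at r2c4 ⇒ r2c4=8.
Step 13. [r7c1∈{3,8,9}] across row 7, 8 lands solely at r7c1, so r7c1=8.
Step 14. [r6c9∈{4}] only 4 remains possible at r6c9 ⇒ r6c9=4.
Step 15. [r5c1∈{3}] r5c1 has the single candidate 3, so r5c1=3.
Step 16. [r3c3∈{2,3}] in row 3, 3 fits only at r3c3 ⇒ r3c3=3.
Step 17. [r4c3∈{1,4}] row 4 places 4 nowhere but r4c3, so r4c3=4.
Step 18. [r3c1∈{2}] r3c1's peers cover all but 2. So r3c1=2.
Step 19. [r9c7∈{7,9}] col 7 places 9 nowhere but r9c7 ⇒ r9c7=9.
Step 20. [r9c9∈{2,7}] 7 has one home in row 9: r9c9. So r9c9=7.
Step 21. [r9c1∈{1}] only 1 remains possible at r9c1, so r9c1=1.
Step 22. [r4c6∈{7}] r4c6 has the single candidate 7. So r4c6=7.
Step 23. [r9c3∈{2}] r9c3 is down to just 2 ⇒ r9c3=2.
Step 24. [r8c1∈{9}] r8c1's peers cover all but 9 ⇒ r8c1=9.
Step 25. [r5c3∈{8}] r5c3 has the single candidate 8 ⇒ r5c3=8.
Step 26. [r1c9∈{3}] r1c9 is down to just 3, so r1c9=3.
Step 27. [r8c6∈{8}] r8c6's peers cover all but 8 ⇒ r8c6=8.
Step 28. [r8c3∈{5}] r8c3's peers cover all but 5. So r8c3=5.
Step 29. [r9c2∈{3}] r9c2 has the single candidate 3 ⇒ r9c2=3.
Step 30. [r8c4∈{7}] r8c4 is down to just 7 ⇒ r8c4=7.
Step 31. [r2c6∈{3}] only 3 remains possible at r2c6 ⇒ r2c6=3.
Step 32. [r4c8∈{5}] nothing but 5 survives at r4c8. So r4c8=5.
Step 33. [r3c8∈{9}] r3c8 has the single candidate 9. So r3c8=9.
Step 34. [r7c4∈{9}] r7c4 has the single candidate 9. So r7c4=9.
Step 35. [r1c7∈{7}] r1c7 has the single candidate 7 ⇒ r1c7=7.
Step 36. [r6c7∈{8}] r6c7 has the single candidate 8, so r6c7=8.
Step 37. [r8c2∈{6}] nothing but 6 survives at r8c2 ⇒ r8c2=6.
Step 38. [r4c2∈{1}] nothing but 1 survives at r4c2, so r4c2=1.
Step 39. [r6c1∈{7}] r6c1's peers cover all but 7. So r6c1=7.
Step 40. [r4c4∈{2}] nothing but 2 survives at r4c4. So r4c4=2.
Step 41. [r7c5∈{3}] nothing but 3 survives at r7c5, so r7c5=3.
Step 42. [r1c2∈{8}] r1c2 has the single candidate 8. So r1c2=8.
Step 43. [r3c4∈{6}] nothing but 6 survives at r3c4 ⇒ r3c4=6.
Step 44. [r2c3∈{1}] nothing but 1 survives at r2c3. So r2c3=1.
Step 45. [r1c8∈{4}] nothing but 4 survives at r1c8, so r1c8=4.
Step 46. [r8c9∈{2}] r8c9 is down to just 2, so r8c9=2.
Step 47. [r6c8∈{6}] only 6 remains possible at r6c8 ⇒ r6c8=6.
Step 48. [r2c1∈{4}] r2c1 is down to just 4 ⇒ r2c1=4.

Answer: 5 8 6 1 2 9 7 4 3 / 4 9 1 8 7 3 6 2 5 / 2 7 3 6 4 5 1 9 8 / 6 1 4 2 8 7 3 5 9 / 3 5 8 4 9 6 2 7 1 / 7 2 9 3 5 1 8 6 4 / 8 4 7 9 3 2 5 1 6 / 9 6 5 7 1 8 4 3 2 / 1 3 2 5 6 4 9 8 7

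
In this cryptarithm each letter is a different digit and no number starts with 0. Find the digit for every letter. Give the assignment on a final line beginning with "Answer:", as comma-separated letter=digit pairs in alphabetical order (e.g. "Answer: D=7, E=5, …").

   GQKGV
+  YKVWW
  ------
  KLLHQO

Step 1. [col 1: V + W ≡ O (mod 10)] several values work for O in column 1 (V + W ≡ O (mod 10), carry-in 0); try O=2. So O=2.
Step 2. [col 1: V + W ≡ O (mod 10)] column 1 (V + W ≡ O (mod 10), carry-in 0) doesn't pin V yet; pick V=7 and continue. So V=7.
Step 3. [col 1: V + W ≡ O (mod 10)] in column 1 we have V+W≡O with carry-in 0; given V=7, O=2 and digits 2,7 already taken and all letters distinct, that pins W to 5. So W=5.
Step 4. [col 2: G + W ≡ Q (mod 10)] no forcing yet in column 2 (carry-in 1); G=3 is free and consistent — try it. So G=3.
Step 5. [col 2: G + W ≡ Q (mod 10)] column 2: given G=3, W=5, carry-in 1, and digits 2,3,5,7 already taken and all letters distinct, G+W≡Q (mod 10) forces Q=9. So Q=9.
Step 6. [col 3: K + V ≡ H (mod 10)] no forcing yet in column 3 (carry-in 0); H=8 is free and consistent — try it. So H=8.
Step 7. [col 3: K + V ≡ H (mod 10)] column 3: given V=7, H=8, carry-in 0, and digits 2,3,5,7,8,9 already taken and all letters distinct, K+V≡H (mod 10) forces K=1. So K=1.
Step 8. [col 4: Q + K ≡ L (mod 10)] column 4: given Q=9, K=1, carry-in 0, and digits 1,2,3,5,7,8,9 already taken and all letters distinct, Q+K≡L (mod 10) forces L=0, so L=0.
Step 9. [col 5: G + Y ≡ L (mod 10)] column 5 reads G+Y+carry(1)=L with G=3, L=0; with digits 0,1,2,3,5,7,8,9 already taken and all letters distinct, the only value for Y is 6 ⇒ Y=6.

Answer: G=3, H=8, K=1, L=0, O=2, Q=9, V=7, W=5, Y=6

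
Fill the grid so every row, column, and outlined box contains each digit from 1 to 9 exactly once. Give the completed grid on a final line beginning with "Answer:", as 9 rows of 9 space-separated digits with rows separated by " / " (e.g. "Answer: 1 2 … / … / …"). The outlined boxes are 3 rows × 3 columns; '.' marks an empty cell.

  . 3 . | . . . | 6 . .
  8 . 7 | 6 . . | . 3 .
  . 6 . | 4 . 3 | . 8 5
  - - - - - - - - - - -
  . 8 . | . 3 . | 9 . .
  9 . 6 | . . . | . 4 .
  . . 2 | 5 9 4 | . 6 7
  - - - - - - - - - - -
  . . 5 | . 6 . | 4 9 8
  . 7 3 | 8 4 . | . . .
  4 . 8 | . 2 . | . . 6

Step 1. [r6c2∈{1}] r6c2 has the single candidate 1 ⇒ r6c2=1.
Step 2. [r8c6∈{1,5,9}] r8c6 is the only open cell in row 8 admitting 9 ⇒ r8c6=9.
Step 3. [r9c6∈{1,5,7}] 5 has one home in box 8: r9c6. So r9c6=5.
Step 4. [r9c7∈{1,3,7}] r9c7 is the only open cell in box 9 admitting 3 ⇒ r9c7=3.
Step 5. [r2c2∈{2,4,5,9}] col 2 places 4 nowhere but r2c2. So r2c2=4.
Step 6. [r1c4∈{1,2,7,9}] 9 has one home in col 4: r1c4 ⇒ r1c4=9.
Step 7. [r1c3∈{1}] r1c3 is down to just 1, so r1c3=1.
Step 8. [r3c7∈{1,2,7}] col 7 places 7 nowhere but r3c7 ⇒ r3c7=7.
Step 9. [r1c8∈{2}] r1c8 is down to just 2. So r1c8=2.
Step 10. [r2c7∈{1}] r2c7 has the single candidate 1. So r2c7=1.
Step 11. [r4c1∈{5,7}] col 1 places 7 nowhere but r4c1. So r4c1=7.
Step 12. [r4c8∈{1,5}] 5 has one home in row 4: r4c8, so r4c8=5.
Step 13. [r8c8∈{1}] nothing but 1 survives at r8c8 ⇒ r8c8=1.
Step 14. [r9c4∈{1,7}] 1 has one home in row 9: r9c4 ⇒ r9c4=1.
Step 15. [r4c4∈{2}] r4c4 has the single candidate 2. So r4c4=2.
Step 16. [r8c9∈{2}] r8c9 is down to just 2, so r8c9=2.
Step 17. [r7c6∈{7}] r7c6's peers cover all but 7, so r7c6=7.
Step 18. [r1c5∈{5,7,8}] r1c5 is the only open cell in row 1 admitting 7 ⇒ r1c5=7.
Step 19. [r5c5∈{1,8}] across col 5, 8 lands solely at r5c5, so r5c5=8.
Step 20. [r5c6∈{1}] r5c6 has the single candidate 1, so r5c6=1.
Step 21. [r7c2∈{2}] r7c2 is down to just 2 ⇒ r7c2=2.
Step 22. [r2c5∈{5}] r2c5's peers cover all but 5, so r2c5=5.
Step 23. [r7c1∈{1}] only 1 remains possible at r7c1. So r7c1=1.
Step 24. [r5c9∈{3}] only 3 remains possible at r5c9, so r5c9=3.
Step 25. [r2c6∈{2}] only 2 remains possible at r2c6, so r2c6=2.
Step 26. [r5c7∈{2}] only 2 remains possible at r5c7 ⇒ r5c7=2.
Step 27. [r1c6∈{8}] only 8 remains possible at r1c6 ⇒ r1c6=8.
Step 28. [r8c7∈{5}] r8c7 is down to just 5, so r8c7=5.
Step 29. [r2c9∈{9}] only 9 remains possible at r2c9, so r2c9=9.
Step 30. [r9c8∈{7}] r9c8's peers cover all but 7. So r9c8=7.
Step 31. [r6c7∈{8}] only 8 remains possible at r6c7. So r6c7=8.
Step 32. [r4c3∈{4}] only 4 remains possible at r4c3. So r4c3=4.
Step 33. [r9c2∈{9}] nothing but 9 survives at r9c2 ⇒ r9c2=9.
Step 34. [r5c4∈{7}] nothing but 7 survives at r5c4 ⇒ r5c4=7.
Step 35. [r3c3∈{9}] r3c3's peers cover all but 9, so r3c3=9.
Step 36. [r1c9∈{4}] only 4 remains possible at r1c9. So r1c9=4.
Step 37. [r5c2∈{5}] r5c2 is down to just 5 ⇒ r5c2=5.
Step 38. [r8c1∈{6}] r8c1 is down to just 6 ⇒ r8c1=6.
Step 39. [r1c1∈{5}] r1c1's peers cover all but 5 ⇒ r1c1=5.
Step 40. [r6c1∈{3}] r6c1's peers cover all but 3 ⇒ r6c1=3.
Step 41. [r3c1∈{2}] nothing but 2 survives at r3c1, so r3c1=2.
Step 42. [r4c9∈{1}] only 1 remains possible at r4c9 ⇒ r4c9=1.
Step 43. [r7c4∈{3}] r7c4's peers cover all but 3. So r7c4=3.
Step 44. [r4c6∈{6}] r4c6 is down to just 6, so r4c6=6.
Step 45. [r3c5∈{1}] only 1 remains possible at r3c5 ⇒ r3c5=1.

Answer: 5 3 1 9 7 8 6 2 4 / 8 4 7 6 5 2 1 3 9 / 2 6 9 4 1 3 7 8 5 / 7 8 4 2 3 6 9 5 1 / 9 5 6 7 8 1 2 4 3 / 3 1 2 5 9 4 8 6 7 / 1 2 5 3 6 7 4 9 8 / 6 7 3 8 4 9 5 1 2 / 4 9 8 1 2 5 3 7 6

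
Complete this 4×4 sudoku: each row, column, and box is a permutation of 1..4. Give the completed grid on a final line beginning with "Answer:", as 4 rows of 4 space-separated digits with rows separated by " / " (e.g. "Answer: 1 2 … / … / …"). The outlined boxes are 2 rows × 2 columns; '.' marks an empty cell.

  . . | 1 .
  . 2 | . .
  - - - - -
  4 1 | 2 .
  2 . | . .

Step 1. [r3c4∈{3}] only 3 remains possible at r3c4, so r3c4=3.
Step 2. [r2c4∈{4}] r2c4 has the single candidate 4. So r2c4=4.
Step 3. [r1c1∈{3}] r1c1 is down to just 3. So r1c1=3.
Step 4. [r4c3∈{4}] r4c3 has the single candidate 4, so r4c3=4.
Step 5. [r4c4∈{1}] nothing but 1 survives at r4c4, so r4c4=1.
Step 6. [r1c4∈{2}] only 2 remains possible at r1c4, so r1c4=2.
Step 7. [r2c3∈{3}] r2c3 has the single candidate 3 ⇒ r2c3=3.
Step 8. [r1c2∈{4}] r1c2 is down to just 4 ⇒ r1c2=4.
Step 9. [r2c1∈{1}] only 1 remains possible at r2c1, so r2c1=1.
Step 10. [r4c2∈{3}] r4c2's peers cover all but 3. So r4c2=3.

Answer: 3 4 1 2 / 1 2 3 4 / 4 1 2 3 / 2 3 4 1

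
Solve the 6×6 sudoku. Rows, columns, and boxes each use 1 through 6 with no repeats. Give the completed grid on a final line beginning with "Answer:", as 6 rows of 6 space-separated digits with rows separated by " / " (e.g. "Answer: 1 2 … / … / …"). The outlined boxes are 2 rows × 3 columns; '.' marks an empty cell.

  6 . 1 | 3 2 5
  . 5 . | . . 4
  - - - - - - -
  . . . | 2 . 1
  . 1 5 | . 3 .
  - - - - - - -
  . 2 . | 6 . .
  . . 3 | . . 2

Step 1. [r6c4∈{1,4,5}] 5 has one home in col 4: r6c4 ⇒ r6c4=5.
Step 2. [r5c3∈{4}] r5c3 is down to just 4. So r5c3=4.
Step 3. [r5c5∈{1}] nothing but 1 survives at r5c5, so r5c5=1.
Step 4. [r3c2∈{3,4,6}] in col 2, 3 fits only at r3c2 ⇒ r3c2=3.
Step 5. [r4c1∈{2,4}] row 4 places 2 nowhere but r4c1. So r4c1=2.
Step 6. [r3c5∈{4,5,6}] row 3 places 5 nowhere but r3c5. So r3c5=5.
Step 7. [r3c3∈{6}] r3c3's peers cover all but 6 ⇒ r3c3=6.
Step 8. [r4c4∈{4}] only 4 remains possible at r4c4. So r4c4=4.
Step 9. [r5c6∈{3}] r5c6 is down to just 3. So r5c6=3.
Step 10. [r2c1∈{3}] nothing but 3 survives at r2c1, so r2c1=3.
Step 11. [r2c4∈{1}] only 1 remains possible at r2c4 ⇒ r2c4=1.
Step 12. [r6c2∈{6}] r6c2's peers cover all but 6 ⇒ r6c2=6.
Step 13. [r6c5∈{4}] r6c5's peers cover all but 4. So r6c5=4.
Step 14. [r1c2∈{4}] nothing but 4 survives at r1c2 ⇒ r1c2=4.
Step 15. [r2c5∈{6}] r2c5's peers cover all but 6. So r2c5=6.
Step 16. [r6c1∈{1}] r6c1's peers cover all but 1. So r6c1=1.
Step 17. [r4c6∈{6}] nothing but 6 survives at r4c6. So r4c6=6.
Step 18. [r3c1∈{4}] only 4 remains possible at r3c1 ⇒ r3c1=4.
Step 19. [r2c3∈{2}] r2c3's peers cover all but 2. So r2c3=2.
Step 20. [r5c1∈{5}] r5c1's peers cover all but 5, so r5c1=5.

Answer: 6 4 1 3 2 5 / 3 5 2 1 6 4 / 4 3 6 2 5 1 / 2 1 5 4 3 6 / 5 2 4 6 1 3 / 1 6 3 5 4 2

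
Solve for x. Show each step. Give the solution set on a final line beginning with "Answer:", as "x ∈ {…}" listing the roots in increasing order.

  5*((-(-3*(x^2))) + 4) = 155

Step 1. [5*((-(-3*(x^2))) + 4) = 155] 5 out front; divide by 5, so div: (-(-3*(x^2))) + 4 = 31.
Step 2. [(-(-3*(x^2))) + 4 = 31] the outer +4 inverts by subtracting 4, so sub: -(-3*(x^2)) = 27.
Step 3. [-(-3*(x^2)) = 27] flip signs both sides. So neg: -3*(x^2) = -27.
Step 4. [-3*(x^2) = -27] -3·(inner) — divide through by -3. So div: x^2 = 9.
Step 5. [x^2 = 9] LHS squared, RHS 9 ≥ 0: apply √ (±), so sqrt: x = 3 or -3.

Answer: x ∈ {-3, 3}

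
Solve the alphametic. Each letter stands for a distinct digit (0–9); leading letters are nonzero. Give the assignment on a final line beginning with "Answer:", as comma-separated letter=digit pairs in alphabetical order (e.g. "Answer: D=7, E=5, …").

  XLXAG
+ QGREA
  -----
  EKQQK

Step 1. [col 1: G + A ≡ K (mod 10)] several values work for K in column 1 (G + A ≡ K (mod 10), carry-in 0); try K=3. So K=3.
Step 2. [col 1: G + A ≡ K (mod 10)] column 1 (G + A ≡ K (mod 10), carry-in 0) doesn't pin G yet; pick G=7 and continue ⇒ G=7.
Step 3. [col 1: G + A ≡ K (mod 10)] column 1 reads G+A+carry(0)=K with G=7, K=3; with digits 3,7 already taken and all letters distinct, the only value for A is 6 ⇒ A=6.
Step 4. [col 2: A + E ≡ Q (mod 10)] column 2 (A + E ≡ Q (mod 10), carry-in 1) doesn't pin E yet; pick E=4 and continue, so E=4.
Step 5. [col 2: A + E ≡ Q (mod 10)] column 2: given A=6, E=4, carry-in 1, and digits 3,4,6,7 already taken and all letters distinct, A+E≡Q (mod 10) forces Q=1 ⇒ Q=1.
Step 6. [col 3: X + R ≡ Q (mod 10)] X=2 is one option consistent with column 3 (X + R ≡ Q (mod 10), carry-in 1) — take it ⇒ X=2.
Step 7. [col 3: X + R ≡ Q (mod 10)] in column 3 we have X+R≡Q with carry-in 1; given X=2, Q=1 and digits 1,2,3,4,6,7 already taken and all letters distinct, that pins R to 8, so R=8.
Step 8. [col 4: L + G ≡ K (mod 10)] in column 4 we have L+G≡K with carry-in 1; given G=7, K=3 and digits 1,2,3,4,6,7,8 already taken and all letters distinct, that pins L to 5. So L=5.

Answer: A=6, E=4, G=7, K=3, L=5, Q=1, R=8, X=2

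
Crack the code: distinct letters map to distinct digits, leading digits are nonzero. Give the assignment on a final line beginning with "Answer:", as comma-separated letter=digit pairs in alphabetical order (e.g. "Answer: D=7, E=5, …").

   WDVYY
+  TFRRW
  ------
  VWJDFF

Step 1. [col 1: Y + W ≡ F (mod 10)] column 1 (Y + W ≡ F (mod 10), carry-in 0) doesn't pin W yet; pick W=7 and continue ⇒ W=7.
Step 2. [col 1: Y + W ≡ F (mod 10)] Y=5 is one option consistent with column 1 (Y + W ≡ F (mod 10), carry-in 0) — take it, so Y=5.
Step 3. [col 1: Y + W ≡ F (mod 10)] from column 1 (Y=5, W=7, carry-in 0, digits 5,7 already taken and all letters distinct): F must equal 2. So F=2.
Step 4. [V] V is the leading digit of a 6-digit sum of two 5-digit numbers; the final carry is exactly 1 ⇒ V=1.
Step 5. [col 2: Y + R ≡ F (mod 10)] from column 2 (Y=5, F=2, carry-in 1, digits 1,2,5,7 already taken and all letters distinct): R must equal 6, so R=6.
Step 6. [col 3: V + R ≡ D (mod 10)] column 3 reads V+R+carry(1)=D with V=1, R=6; with digits 1,2,5,6,7 already taken and all letters distinct, the only value for D is 8, so D=8.
Step 7. [col 4: D + F ≡ J (mod 10)] in column 4 we have D+F≡J with carry-in 0; given D=8, F=2 and digits 1,2,5,6,7,8 already taken and all letters distinct, that pins J to 0. So J=0.
Step 8. [col 5: W + T ≡ W (mod 10)] from column 5 (W=7, carry-in 1, digits 0,1,2,5,6,7,8 already taken and all letters distinct): T must equal 9 ⇒ T=9.

Answer: D=8, F=2, J=0, R=6, T=9, V=1, W=7, Y=5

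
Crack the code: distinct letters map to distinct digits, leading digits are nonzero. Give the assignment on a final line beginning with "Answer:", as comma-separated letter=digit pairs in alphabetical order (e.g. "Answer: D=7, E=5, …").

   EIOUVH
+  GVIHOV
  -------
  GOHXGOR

Step 1. [col 1: H + V ≡ R (mod 10)] several values work for V in column 1 (H + V ≡ R (mod 10), carry-in 0); try V=9, so V=9.
Step 2. [col 1: H + V ≡ R (mod 10)] several values work for H in column 1 (H + V ≡ R (mod 10), carry-in 0); try H=3. So H=3.
Step 3. [col 1: H + V ≡ R (mod 10)] from column 1 (H=3, V=9, carry-in 0, digits 3,9 already taken and all letters distinct): R must equal 2 ⇒ R=2.
Step 4. [G] the sum has 7 digits but both addends have 6; that extra leading digit G is the final carry, namely 1. So G=1.
Step 5. [col 2: V + O ≡ O (mod 10)] several values work for O in column 2 (V + O ≡ O (mod 10), carry-in 1); try O=0, so O=0.
Step 6. [col 3: U + H ≡ G (mod 10)] column 3 reads U+H+carry(1)=G with H=3, G=1; with digits 0,1,2,3,9 already taken and all letters distinct, the only value for U is 7, so U=7.
Step 7. [col 4: O + I ≡ X (mod 10)] column 4 (O + I ≡ X (mod 10), carry-in 1) doesn't pin I yet; pick I=4 and continue, so I=4.
Step 8. [col 4: O + I ≡ X (mod 10)] column 4 reads O+I+carry(1)=X with O=0, I=4; with digits 0,1,2,3,4,7,9 already taken and all letters distinct, the only value for X is 5. So X=5.
Step 9. [col 6: E + G ≡ O (mod 10)] column 6: given G=1, O=0, carry-in 1, and digits 0,1,2,3,4,5,7,9 already taken and all letters distinct, E+G≡O (mod 10) forces E=8. So E=8.

Answer: E=8, G=1, H=3, I=4, O=0, R=2, U=7, V=9, X=5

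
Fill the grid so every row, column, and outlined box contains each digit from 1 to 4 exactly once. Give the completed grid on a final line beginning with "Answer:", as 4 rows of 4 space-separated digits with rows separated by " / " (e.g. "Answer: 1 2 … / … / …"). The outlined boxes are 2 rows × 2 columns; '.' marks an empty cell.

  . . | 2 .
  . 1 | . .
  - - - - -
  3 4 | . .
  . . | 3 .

Step 1. [r4c4∈{1,2,4}] across row 4, 4 lands solely at r4c4 ⇒ r4c4=4.
Step 2. [r2c1∈{2,4}] row 2 places 2 nowhere but r2c1, so r2c1=2.
Step 3. [r1c4∈{1,3}] across row 1, 1 lands solely at r1c4, so r1c4=1.
Step 4. [r1c2∈{3}] nothing but 3 survives at r1c2. So r1c2=3.
Step 5. [r3c3∈{1}] r3c3 has the single candidate 1. So r3c3=1.
Step 6. [r2c3∈{4}] r2c3 has the single candidate 4 ⇒ r2c3=4.
Step 7. [r4c1∈{1}] r4c1's peers cover all but 1, so r4c1=1.
Step 8. [r4c2∈{2}] only 2 remains possible at r4c2. So r4c2=2.
Step 9. [r3c4∈{2}] only 2 remains possible at r3c4. So r3c4=2.
Step 10. [r2c4∈{3}] nothing but 3 survives at r2c4 ⇒ r2c4=3.
Step 11. [r1c1∈{4}] r1c1's peers cover all but 4. So r1c1=4.

Answer: 4 3 2 1 / 2 1 4 3 / 3 4 1 2 / 1 2 3 4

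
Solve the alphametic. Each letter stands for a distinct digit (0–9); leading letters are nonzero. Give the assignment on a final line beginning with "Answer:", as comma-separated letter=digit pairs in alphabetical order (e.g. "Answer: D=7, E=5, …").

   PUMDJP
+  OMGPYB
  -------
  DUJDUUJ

Step 1. [D] the sum has 7 digits but both addends have 6; that extra leading digit D is the final carry, namely 1 ⇒ D=1.
Step 2. [col 1: P + B ≡ J (mod 10)] B=6 is one option consistent with column 1 (P + B ≡ J (mod 10), carry-in 0) — take it ⇒ B=6.
Step 3. [col 1: P + B ≡ J (mod 10)] no forcing yet in column 1 (carry-in 0); J=4 is free and consistent — try it, so J=4.
Step 4. [col 1: P + B ≡ J (mod 10)] column 1: given B=6, J=4, carry-in 0, and digits 1,4,6 already taken and all letters distinct, P+B≡J (mod 10) forces P=8. So P=8.
Step 5. [col 2: J + Y ≡ U (mod 10)] several values work for U in column 2 (J + Y ≡ U (mod 10), carry-in 1); try U=0. So U=0.
Step 6. [col 2: J + Y ≡ U (mod 10)] from column 2 (J=4, U=0, carry-in 1, digits 0,1,4,6,8 already taken and all letters distinct): Y must equal 5 ⇒ Y=5.
Step 7. [col 4: M + G ≡ D (mod 10)] several values work for G in column 4 (M + G ≡ D (mod 10), carry-in 1); try G=7, so G=7.
Step 8. [col 4: M + G ≡ D (mod 10)] column 4: given G=7, D=1, carry-in 1, and digits 0,1,4,5,6,7,8 already taken and all letters distinct, M+G≡D (mod 10) forces M=3 ⇒ M=3.
Step 9. [col 6: P + O ≡ U (mod 10)] column 6 reads P+O+carry(0)=U with P=8, U=0; with digits 0,1,3,4,5,6,7,8 already taken and all letters distinct, the only value for O is 2 ⇒ O=2.

Answer: B=6, D=1, G=7, J=4, M=3, O=2, P=8, U=0, Y=5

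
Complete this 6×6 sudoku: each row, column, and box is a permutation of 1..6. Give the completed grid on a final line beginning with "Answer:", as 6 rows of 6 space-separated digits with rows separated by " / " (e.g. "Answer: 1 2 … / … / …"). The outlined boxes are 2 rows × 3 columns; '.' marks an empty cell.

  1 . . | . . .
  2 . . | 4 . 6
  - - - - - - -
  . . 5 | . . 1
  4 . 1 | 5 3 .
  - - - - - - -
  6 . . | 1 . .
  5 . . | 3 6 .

Step 1. [r4c6∈{2}] nothing but 2 survives at r4c6, so r4c6=2.
Step 2. [r5c5∈{2,4,5}] across box 6, 2 lands solely at r5c5 ⇒ r5c5=2.
Step 3. [r2c3∈{3}] r2c3 is down to just 3. So r2c3=3.
Step 4. [r5c3∈{4}] r5c3 has the single candidate 4, so r5c3=4.
Step 5. [r3c2∈{2,3,6}] row 3 places 2 nowhere but r3c2. So r3c2=2.
Step 6. [r1c5∈{5}] nothing but 5 survives at r1c5, so r1c5=5.
Step 7. [r4c2∈{6}] r4c2's peers cover all but 6, so r4c2=6.
Step 8. [r2c2∈{5}] r2c2 is down to just 5. So r2c2=5.
Step 9. [r5c2∈{3}] r5c2 is down to just 3, so r5c2=3.
Step 10. [r1c6∈{3}] r1c6 is down to just 3, so r1c6=3.
Step 11. [r6c3∈{2}] r6c3's peers cover all but 2. So r6c3=2.
Step 12. [r6c6∈{4}] only 4 remains possible at r6c6 ⇒ r6c6=4.
Step 13. [r3c1∈{3}] r3c1's peers cover all but 3 ⇒ r3c1=3.
Step 14. [r5c6∈{5}] r5c6's peers cover all but 5 ⇒ r5c6=5.
Step 15. [r1c4∈{2}] only 2 remains possible at r1c4. So r1c4=2.
Step 16. [r1c2∈{4}] nothing but 4 survives at r1c2, so r1c2=4.
Step 17. [r1c3∈{6}] nothing but 6 survives at r1c3. So r1c3=6.
Step 18. [r3c5∈{4}] r3c5 has the single candidate 4, so r3c5=4.
Step 19. [r6c2∈{1}] r6c2 has the single candidate 1 ⇒ r6c2=1.
Step 20. [r2c5∈{1}] only 1 remains possible at r2c5. So r2c5=1.
Step 21. [r3c4∈{6}] nothing but 6 survives at r3c4. So r3c4=6.

Answer: 1 4 6 2 5 3 / 2 5 3 4 1 6 / 3 2 5 6 4 1 / 4 6 1 5 3 2 / 6 3 4 1 2 5 / 5 1 2 3 6 4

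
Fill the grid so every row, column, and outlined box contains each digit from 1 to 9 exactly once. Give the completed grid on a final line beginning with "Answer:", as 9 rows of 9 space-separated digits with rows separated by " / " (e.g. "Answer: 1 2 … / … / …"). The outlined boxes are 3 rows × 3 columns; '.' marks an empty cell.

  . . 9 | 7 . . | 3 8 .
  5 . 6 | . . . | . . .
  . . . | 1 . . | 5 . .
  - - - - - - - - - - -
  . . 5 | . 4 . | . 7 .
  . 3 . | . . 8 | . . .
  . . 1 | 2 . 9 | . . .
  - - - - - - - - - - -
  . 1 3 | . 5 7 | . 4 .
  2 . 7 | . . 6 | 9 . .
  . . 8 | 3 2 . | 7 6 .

Step 1. [r4c4∈{6}] r4c4 has the single candidate 6 ⇒ r4c4=6.
Step 2. [r6c2∈{4,6,7,8}] across col 2, 6 lands solely at r6c2, so r6c2=6.
Step 3. [r3c1∈{3,4,7,8}] r3c1 is the only open cell in col 1 admitting 3 ⇒ r3c1=3.
Step 4. [r5c7∈{1,2,4,6}] in col 7, 6 fits only at r5c7. So r5c7=6.
Step 5. [r7c4∈{8,9}] box 8 places 9 nowhere but r7c4. So r7c4=9.
Step 6. [r1c6∈{2,4,5}] across row 1, 5 lands solely at r1c6 ⇒ r1c6=5.
Step 7. [r1c1∈{1,4}] across col 1, 1 lands solely at r1c1 ⇒ r1c1=1.
Step 8. [r5c4∈{5}] only 5 remains possible at r5c4. So r5c4=5.
Step 9. [r1c5∈{6}] r1c5 is down to just 6 ⇒ r1c5=6.
Step 10. [r3c9∈{2,4,6,7,9}] 6 has one home in row 3: r3c9. So r3c9=6.
Step 11. [r2c9∈{1,2,4,7,9}] in col 9, 7 fits only at r2c9 ⇒ r2c9=7.
Step 12. [r3c2∈{2,4,7,8}] row 3 places 7 nowhere but r3c2, so r3c2=7.
Step 13. [r2c2∈{2,4,8}] box 1 places 8 nowhere but r2c2, so r2c2=8.
Step 14. [r2c4∈{4}] r2c4's peers cover all but 4 ⇒ r2c4=4.
Step 15. [r1c9∈{2,4}] 4 has one home in box 3: r1c9, so r1c9=4.
Step 16. [r9c6∈{1,4}] across col 6, 4 lands solely at r9c6. So r9c6=4.
Step 17. [r9c9∈{1,5}] row 9 places 1 nowhere but r9c9 ⇒ r9c9=1.
Step 18. [r4c6∈{1,3}] across col 6, 1 lands solely at r4c6, so r4c6=1.
Step 19. [r4c9∈{2,3,8,9}] across row 4, 3 lands solely at r4c9 ⇒ r4c9=3.
Step 20. [r3c6∈{2}] only 2 remains possible at r3c6. So r3c6=2.
Step 21. [r5c3∈{2,4}] 2 has one home in col 3: r5c3 ⇒ r5c3=2.
Step 22. [r2c8∈{1,2,9}] col 8 places 2 nowhere but r2c8 ⇒ r2c8=2.
Step 23. [r9c1∈{9}] only 9 remains possible at r9c1, so r9c1=9.
Step 24. [r6c8∈{5}] nothing but 5 survives at r6c8, so r6c8=5.
Step 25. [r6c9∈{8}] nothing but 8 survives at r6c9, so r6c9=8.
Step 26. [r5c5∈{7}] r5c5's peers cover all but 7. So r5c5=7.
Step 27. [r2c5∈{3,9}] r2c5 is the only open cell in row 2 admitting 9 ⇒ r2c5=9.
Step 28. [r9c2∈{5}] r9c2's peers cover all but 5, so r9c2=5.
Step 29. [r5c8∈{1,9}] across row 5, 1 lands solely at r5c8 ⇒ r5c8=1.
Step 30. [r7c9∈{2}] r7c9 has the single candidate 2 ⇒ r7c9=2.
Step 31. [r5c1∈{4}] only 4 remains possible at r5c1 ⇒ r5c1=4.
Step 32. [r8c4∈{8}] r8c4 is down to just 8, so r8c4=8.
Step 33. [r1c2∈{2}] r1c2's peers cover all but 2, so r1c2=2.
Step 34. [r8c2∈{4}] only 4 remains possible at r8c2 ⇒ r8c2=4.
Step 35. [r2c6∈{3}] nothing but 3 survives at r2c6, so r2c6=3.
Step 36. [r6c5∈{3}] r6c5's peers cover all but 3. So r6c5=3.
Step 37. [r4c1∈{8}] nothing but 8 survives at r4c1, so r4c1=8.
Step 38. [r8c5∈{1}] r8c5 is down to just 1, so r8c5=1.
Step 39. [r2c7∈{1}] r2c7 has the single candidate 1. So r2c7=1.
Step 40. [r3c8∈{9}] nothing but 9 survives at r3c8, so r3c8=9.
Step 41. [r6c1∈{7}] r6c1's peers cover all but 7, so r6c1=7.
Step 42. [r4c2∈{9}] r4c2 is down to just 9 ⇒ r4c2=9.
Step 43. [r8c9∈{5}] nothing but 5 survives at r8c9, so r8c9=5.
Step 44. [r7c1∈{6}] r7c1's peers cover all but 6. So r7c1=6.
Step 45. [r3c5∈{8}] r3c5 has the single candidate 8. So r3c5=8.
Step 46. [r8c8∈{3}] r8c8 is down to just 3 ⇒ r8c8=3.
Step 47. [r7c7∈{8}] r7c7's peers cover all but 8 ⇒ r7c7=8.
Step 48. [r4c7∈{2}] only 2 remains possible at r4c7. So r4c7=2.
Step 49. [r6c7∈{4}] nothing but 4 survives at r6c7 ⇒ r6c7=4.
Step 50. [r3c3∈{4}] nothing but 4 survives at r3c3. So r3c3=4.
Step 51. [r5c9∈{9}] r5c9 has the single candidate 9. So r5c9=9.

Answer: 1 2 9 7 6 5 3 8 4 / 5 8 6 4 9 3 1 2 7 / 3 7 4 1 8 2 5 9 6 / 8 9 5 6 4 1 2 7 3 / 4 3 2 5 7 8 6 1 9 / 7 6 1 2 3 9 4 5 8 / 6 1 3 9 5 7 8 4 2 / 2 4 7 8 1 6 9 3 5 / 9 5 8 3 2 4 7 6 1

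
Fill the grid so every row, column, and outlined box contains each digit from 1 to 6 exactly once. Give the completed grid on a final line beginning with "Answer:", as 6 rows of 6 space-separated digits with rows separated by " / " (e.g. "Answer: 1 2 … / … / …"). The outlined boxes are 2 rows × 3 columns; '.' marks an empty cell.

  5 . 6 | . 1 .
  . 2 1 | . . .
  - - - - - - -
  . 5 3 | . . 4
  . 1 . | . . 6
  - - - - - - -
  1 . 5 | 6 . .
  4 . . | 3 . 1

Step 1. [r3c5∈{2}] r3c5 has the single candidate 2, so r3c5=2.
Step 2. [r2c1∈{3}] r2c1's peers cover all but 3, so r2c1=3.
Step 3. [r4c4∈{5}] r4c4 has the single candidate 5. So r4c4=5.
Step 4. [r2c4∈{4}] r2c4's peers cover all but 4 ⇒ r2c4=4.
Step 5. [r2c6∈{5}] r2c6's peers cover all but 5 ⇒ r2c6=5.
Step 6. [r1c4∈{2}] r1c4 has the single candidate 2, so r1c4=2.
Step 7. [r4c3∈{2,4}] across row 4, 4 lands solely at r4c3. So r4c3=4.
Step 8. [r5c2∈{3}] only 3 remains possible at r5c2, so r5c2=3.
Step 9. [r3c4∈{1}] r3c4's peers cover all but 1 ⇒ r3c4=1.
Step 10. [r1c2∈{4}] r1c2's peers cover all but 4, so r1c2=4.
Step 11. [r5c6∈{2}] r5c6 is down to just 2, so r5c6=2.
Step 12. [r6c3∈{2}] only 2 remains possible at r6c3, so r6c3=2.
Step 13. [r4c1∈{2}] r4c1's peers cover all but 2. So r4c1=2.
Step 14. [r3c1∈{6}] only 6 remains possible at r3c1. So r3c1=6.
Step 15. [r6c2∈{6}] only 6 remains possible at r6c2 ⇒ r6c2=6.
Step 16. [r2c5∈{6}] r2c5's peers cover all but 6. So r2c5=6.
Step 17. [r5c5∈{4}] r5c5 has the single candidate 4 ⇒ r5c5=4.
Step 18. [r1c6∈{3}] nothing but 3 survives at r1c6, so r1c6=3.
Step 19. [r4c5∈{3}] nothing but 3 survives at r4c5, so r4c5=3.
Step 20. [r6c5∈{5}] r6c5 has the single candidate 5 ⇒ r6c5=5.

Answer: 5 4 6 2 1 3 / 3 2 1 4 6 5 / 6 5 3 1 2 4 / 2 1 4 5 3 6 / 1 3 5 6 4 2 / 4 6 2 3 5 1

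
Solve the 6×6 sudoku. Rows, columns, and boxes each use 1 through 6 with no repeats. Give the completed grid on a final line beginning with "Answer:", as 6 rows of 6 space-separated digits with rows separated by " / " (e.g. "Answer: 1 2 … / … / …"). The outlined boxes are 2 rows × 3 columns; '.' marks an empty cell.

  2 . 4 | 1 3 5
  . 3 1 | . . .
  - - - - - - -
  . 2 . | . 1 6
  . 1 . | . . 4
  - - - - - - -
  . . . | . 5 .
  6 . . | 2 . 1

Step 1. [r6c3∈{3,5}] row 6 places 3 nowhere but r6c3 ⇒ r6c3=3.
Step 2. [r3c3∈{5}] r3c3's peers cover all but 5, so r3c3=5.
Step 3. [r3c4∈{3}] r3c4's peers cover all but 3. So r3c4=3.
Step 4. [r6c5∈{4}] nothing but 4 survives at r6c5, so r6c5=4.
Step 5. [r2c5∈{2,6}] 6 has one home in col 5: r2c5 ⇒ r2c5=6.
Step 6. [r5c2∈{4}] only 4 remains possible at r5c2, so r5c2=4.
Step 7. [r3c1∈{4}] r3c1 has the single candidate 4, so r3c1=4.
Step 8. [r2c6∈{2}] only 2 remains possible at r2c6 ⇒ r2c6=2.
Step 9. [r6c2∈{5}] r6c2's peers cover all but 5, so r6c2=5.
Step 10. [r4c4∈{5}] r4c4 has the single candidate 5. So r4c4=5.
Step 11. [r4c3∈{6}] r4c3's peers cover all but 6. So r4c3=6.
Step 12. [r5c4∈{6}] r5c4 has the single candidate 6 ⇒ r5c4=6.
Step 13. [r5c3∈{2}] nothing but 2 survives at r5c3, so r5c3=2.
Step 14. [r4c1∈{3}] r4c1 has the single candidate 3. So r4c1=3.
Step 15. [r4c5∈{2}] only 2 remains possible at r4c5 ⇒ r4c5=2.
Step 16. [r5c1∈{1}] r5c1 has the single candidate 1, so r5c1=1.
Step 17. [r2c1∈{5}] only 5 remains possible at r2c1. So r2c1=5.
Step 18. [r1c2∈{6}] r1c2 has the single candidate 6 ⇒ r1c2=6.
Step 19. [r2c4∈{4}] r2c4 is down to just 4 ⇒ r2c4=4.
Step 20. [r5c6∈{3}] only 3 remains possible at r5c6, so r5c6=3.

Answer: 2 6 4 1 3 5 / 5 3 1 4 6 2 / 4 2 5 3 1 6 / 3 1 6 5 2 4 / 1 4 2 6 5 3 / 6 5 3 2 4 1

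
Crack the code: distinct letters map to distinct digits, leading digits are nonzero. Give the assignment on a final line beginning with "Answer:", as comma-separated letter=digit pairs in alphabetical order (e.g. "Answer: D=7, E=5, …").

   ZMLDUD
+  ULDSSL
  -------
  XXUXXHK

Step 1. [col 1: D + L ≡ K (mod 10)] no forcing yet in column 1 (carry-in 0); L=4 is free and consistent — try it, so L=4.
Step 2. [col 1: D + L ≡ K (mod 10)] D=6 is one option consistent with column 1 (D + L ≡ K (mod 10), carry-in 0) — take it, so D=6.
Step 3. [X] X is the leading digit of a 7-digit sum of two 6-digit numbers; the final carry is exactly 1. So X=1.
Step 4. [col 1: D + L ≡ K (mod 10)] column 1: given D=6, L=4, carry-in 0, and digits 1,4,6 already taken and all letters distinct, D+L≡K (mod 10) forces K=0 ⇒ K=0.
Step 5. [col 2: U + S ≡ H (mod 10)] no forcing yet in column 2 (carry-in 1); S=5 is free and consistent — try it, so S=5.
Step 6. [col 2: U + S ≡ H (mod 10)] no forcing yet in column 2 (carry-in 1); H=9 is free and consistent — try it, so H=9.
Step 7. [col 2: U + S ≡ H (mod 10)] in column 2 we have U+S≡H with carry-in 1; given S=5, H=9 and digits 0,1,4,5,6,9 already taken and all letters distinct, that pins U to 3 ⇒ U=3.
Step 8. [col 5: M + L ≡ U (mod 10)] in column 5 we have M+L≡U with carry-in 1; given L=4, U=3 and digits 0,1,3,4,5,6,9 already taken and all letters distinct, that pins M to 8. So M=8.
Step 9. [col 6: Z + U ≡ X (mod 10)] from column 6 (U=3, X=1, carry-in 1, digits 0,1,3,4,5,6,8,9 already taken and all letters distinct): Z must equal 7, so Z=7.

Answer: D=6, H=9, K=0, L=4, M=8, S=5, U=3, X=1, Z=7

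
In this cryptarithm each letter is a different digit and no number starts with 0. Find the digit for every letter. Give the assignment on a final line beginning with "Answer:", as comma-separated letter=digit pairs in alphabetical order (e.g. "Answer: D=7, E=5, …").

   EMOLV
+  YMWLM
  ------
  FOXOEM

Step 1. [col 1: V + M ≡ M (mod 10)] from column 1 (nothing yet, carry-in 0, all letters distinct, none taken yet): V must equal 0 ⇒ V=0.
Step 2. [col 1: V + M ≡ M (mod 10)] no forcing yet in column 1 (carry-in 0); M=2 is free and consistent — try it. So M=2.
Step 3. [col 2: L + L ≡ E (mod 10)] E=6 is one option consistent with column 2 (L + L ≡ E (mod 10), carry-in 0) — take it ⇒ E=6.
Step 4. [col 2: L + L ≡ E (mod 10)] several values work for L in column 2 (L + L ≡ E (mod 10), carry-in 0); try L=8 ⇒ L=8.
Step 5. [F] adding two 5-digit numbers gives at most 5+1 digits, and here it does — F is that final carry and must be 1. So F=1.
Step 6. [col 3: O + W ≡ O (mod 10)] from column 3 (nothing yet, carry-in 1, digits 0,1,2,6,8 already taken and all letters distinct): W must equal 9. So W=9.
Step 7. [col 3: O + W ≡ O (mod 10)] no forcing yet in column 3 (carry-in 1); O=3 is free and consistent — try it. So O=3.
Step 8. [col 4: M + M ≡ X (mod 10)] column 4: given M=2, carry-in 1, and digits 0,1,2,3,6,8,9 already taken and all letters distinct, M+M≡X (mod 10) forces X=5, so X=5.
Step 9. [col 5: E + Y ≡ O (mod 10)] column 5 reads E+Y+carry(0)=O with E=6, O=3; with digits 0,1,2,3,5,6,8,9 already taken and all letters distinct, the only value for Y is 7. So Y=7.

Answer: E=6, F=1, L=8, M=2, O=3, V=0, W=9, X=5, Y=7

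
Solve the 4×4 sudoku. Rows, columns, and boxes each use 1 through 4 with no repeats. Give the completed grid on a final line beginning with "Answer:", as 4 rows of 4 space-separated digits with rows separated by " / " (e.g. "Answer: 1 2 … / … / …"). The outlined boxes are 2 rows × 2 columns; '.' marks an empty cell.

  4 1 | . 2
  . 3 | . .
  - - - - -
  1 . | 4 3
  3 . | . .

Step 1. [r4c3∈{1,2}] in col 3, 2 fits only at r4c3. So r4c3=2.
Step 2. [r2c4∈{1,4}] r2c4 is the only open cell in row 2 admitting 4 ⇒ r2c4=4.
Step 3. [r4c2∈{4}] r4c2's peers cover all but 4. So r4c2=4.
Step 4. [r4c4∈{1}] r4c4 is down to just 1, so r4c4=1.
Step 5. [r2c1∈{2}] r2c1's peers cover all but 2. So r2c1=2.
Step 6. [r1c3∈{3}] nothing but 3 survives at r1c3 ⇒ r1c3=3.
Step 7. [r2c3∈{1}] r2c3's peers cover all but 1, so r2c3=1.
Step 8. [r3c2∈{2}] only 2 remains possible at r3c2, so r3c2=2.

Answer: 4 1 3 2 / 2 3 1 4 / 1 2 4 3 / 3 4 2 1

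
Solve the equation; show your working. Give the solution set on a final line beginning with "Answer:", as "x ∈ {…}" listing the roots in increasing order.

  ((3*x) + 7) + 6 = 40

Step 1. [((3*x) + 7) + 6 = 40] +6 is outermost — subtract 6 both sides. So sub: (3*x) + 7 = 34.
Step 2. [(3*x) + 7 = 34] subtract 7: x sits inside (… + 7), so sub: 3*x = 27.
Step 3. [3*x = 27] 3 out front; divide by 3 ⇒ div: x = 9.

Answer: x ∈ {9}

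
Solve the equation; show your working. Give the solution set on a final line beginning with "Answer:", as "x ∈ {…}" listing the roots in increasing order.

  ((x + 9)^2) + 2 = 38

Step 1. [((x + 9)^2) + 2 = 38] peel the +2: subtract 2 from each side ⇒ sub: (x + 9)^2 = 36.
Step 2. [(x + 9)^2 = 36] 36 ≥ 0, LHS is (·)² — take ±√, so sqrt: x + 9 = 6 or -6.
Step 3. [x + 9 = 6 or -6] subtract 9: x sits inside (… + 9) ⇒ sub: x = -3 or -15.

Answer: x ∈ {-15, -3}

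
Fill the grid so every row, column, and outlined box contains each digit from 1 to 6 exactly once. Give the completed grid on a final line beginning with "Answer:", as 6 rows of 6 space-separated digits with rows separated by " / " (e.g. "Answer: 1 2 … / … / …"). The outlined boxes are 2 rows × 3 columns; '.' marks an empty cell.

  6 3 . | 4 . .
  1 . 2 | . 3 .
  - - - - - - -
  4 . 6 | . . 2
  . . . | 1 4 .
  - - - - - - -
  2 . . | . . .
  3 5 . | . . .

Step 1. [r5c2∈{1,4,6}] in col 2, 6 fits only at r5c2 ⇒ r5c2=6.
Step 2. [r3c5∈{5}] only 5 remains possible at r3c5. So r3c5=5.
Step 3. [r5c5∈{1}] only 1 remains possible at r5c5, so r5c5=1.
Step 4. [r4c6∈{3,6}] row 4 places 6 nowhere but r4c6. So r4c6=6.
Step 5. [r5c6∈{3,4,5}] 3 has one home in col 6: r5c6 ⇒ r5c6=3.
Step 6. [r1c3∈{5}] only 5 remains possible at r1c3. So r1c3=5.
Step 7. [r2c4∈{5,6}] in row 2, 6 fits only at r2c4. So r2c4=6.
Step 8. [r6c5∈{2,6}] r6c5 is the only open cell in row 6 admitting 6, so r6c5=6.
Step 9. [r5c3∈{4}] r5c3 is down to just 4. So r5c3=4.
Step 10. [r6c3∈{1}] only 1 remains possible at r6c3. So r6c3=1.
Step 11. [r5c4∈{5}] nothing but 5 survives at r5c4. So r5c4=5.
Step 12. [r4c1∈{5}] nothing but 5 survives at r4c1. So r4c1=5.
Step 13. [r2c2∈{4}] nothing but 4 survives at r2c2 ⇒ r2c2=4.
Step 14. [r3c2∈{1}] nothing but 1 survives at r3c2, so r3c2=1.
Step 15. [r6c6∈{4}] r6c6 has the single candidate 4. So r6c6=4.
Step 16. [r3c4∈{3}] only 3 remains possible at r3c4. So r3c4=3.
Step 17. [r6c4∈{2}] r6c4's peers cover all but 2 ⇒ r6c4=2.
Step 18. [r2c6∈{5}] only 5 remains possible at r2c6 ⇒ r2c6=5.
Step 19. [r1c6∈{1}] nothing but 1 survives at r1c6. So r1c6=1.
Step 20. [r4c3∈{3}] nothing but 3 survives at r4c3 ⇒ r4c3=3.
Step 21. [r1c5∈{2}] r1c5's peers cover all but 2, so r1c5=2.
Step 22. [r4c2∈{2}] nothing but 2 survives at r4c2 ⇒ r4c2=2.

Answer: 6 3 5 4 2 1 / 1 4 2 6 3 5 / 4 1 6 3 5 2 / 5 2 3 1 4 6 / 2 6 4 5 1 3 / 3 5 1 2 6 4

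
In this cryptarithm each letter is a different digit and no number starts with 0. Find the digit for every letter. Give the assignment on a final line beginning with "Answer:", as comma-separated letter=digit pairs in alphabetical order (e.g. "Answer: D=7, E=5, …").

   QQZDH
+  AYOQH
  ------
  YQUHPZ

Step 1. [Y] Y is the leading digit of a 6-digit sum of two 5-digit numbers; the final carry is exactly 1, so Y=1.
Step 2. [col 1: H + H ≡ Z (mod 10)] column 1 (H + H ≡ Z (mod 10), carry-in 0) doesn't pin H yet; pick H=2 and continue. So H=2.
Step 3. [col 1: H + H ≡ Z (mod 10)] from column 1 (H=2, carry-in 0, digits 1,2 already taken and all letters distinct): Z must equal 4, so Z=4.
Step 4. [col 2: D + Q ≡ P (mod 10)] several values work for Q in column 2 (D + Q ≡ P (mod 10), carry-in 0); try Q=8 ⇒ Q=8.
Step 5. [col 2: D + Q ≡ P (mod 10)] P=3 is one option consistent with column 2 (D + Q ≡ P (mod 10), carry-in 0) — take it. So P=3.
Step 6. [col 2: D + Q ≡ P (mod 10)] column 2 reads D+Q+carry(0)=P with Q=8, P=3; with digits 1,2,3,4,8 already taken and all letters distinct, the only value for D is 5. So D=5.
Step 7. [col 3: Z + O ≡ H (mod 10)] column 3 reads Z+O+carry(1)=H with Z=4, H=2; with digits 1,2,3,4,5,8 already taken and all letters distinct, the only value for O is 7. So O=7.
Step 8. [col 4: Q + Y ≡ U (mod 10)] in column 4 we have Q+Y≡U with carry-in 1; given Q=8, Y=1 and digits 1,2,3,4,5,7,8 already taken and all letters distinct, that pins U to 0. So U=0.
Step 9. [col 5: Q + A ≡ Q (mod 10)] column 5 reads Q+A+carry(1)=Q with Q=8; with digits 0,1,2,3,4,5,7,8 already taken and all letters distinct, the only value for A is 9 ⇒ A=9.

Answer: A=9, D=5, H=2, O=7, P=3, Q=8, U=0, Y=1, Z=4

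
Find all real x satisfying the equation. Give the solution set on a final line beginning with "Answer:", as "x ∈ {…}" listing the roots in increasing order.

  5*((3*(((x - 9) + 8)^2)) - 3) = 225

Step 1. [5*((3*(((x - 9) + 8)^2)) - 3) = 225] 5 out front; divide by 5 ⇒ div: (3*(((x - 9) + 8)^2)) - 3 = 45.
Step 2. [(3*(((x - 9) + 8)^2)) - 3 = 45] 3 | LHS and 3 | 45: pull 3 out ⇒ factor: (((x - 9) + 8)^2) - 1 = 15.
Step 3. [(((x - 9) + 8)^2) - 1 = 15] peel the -1: add 1 from each side, so sub: ((x - 9) + 8)^2 = 16.
Step 4. [((x - 9) + 8)^2 = 16] LHS squared, RHS 16 ≥ 0: apply √ (±), so sqrt: (x - 9) + 8 = 4 or -4.
Step 5. [(x - 9) + 8 = 4 or -4] subtract 8: x sits inside (… + 8) ⇒ sub: x - 9 = -4 or -12.
Step 6. [x - 9 = -4 or -12] add 9: x sits inside (… - 9). So sub: x = 5 or -3.

Answer: x ∈ {-3, 5}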